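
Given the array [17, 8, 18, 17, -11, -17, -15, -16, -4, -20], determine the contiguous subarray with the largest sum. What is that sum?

Using Kadane's algorithm on [17, 8, 18, 17, -11, -17, -15, -16, -4, -20]:

Scanning through the array:
Position 1 (value 8): max_ending_here = 25, max_so_far = 25
Position 2 (value 18): max_ending_here = 43, max_so_far = 43
Position 3 (value 17): max_ending_here = 60, max_so_far = 60
Position 4 (value -11): max_ending_here = 49, max_so_far = 60
Position 5 (value -17): max_ending_here = 32, max_so_far = 60
Position 6 (value -15): max_ending_here = 17, max_so_far = 60
Position 7 (value -16): max_ending_here = 1, max_so_far = 60
Position 8 (value -4): max_ending_here = -3, max_so_far = 60
Position 9 (value -20): max_ending_here = -20, max_so_far = 60

Maximum subarray: [17, 8, 18, 17]
Maximum sum: 60

The maximum subarray is [17, 8, 18, 17] with sum 60. This subarray runs from index 0 to index 3.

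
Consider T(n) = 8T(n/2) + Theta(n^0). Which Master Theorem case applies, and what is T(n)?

Master Theorem for T(n) = 8T(n/2) + O(n^0):

a = 8, b = 2, c = 0
log_b(a) = log_2(8) = 3.0000

Case 1: c = 0 < log_2(8) = 3.0000
T(n) = O(n^(log_2 8)) = O(n^3)

For T(n) = 8T(n/2) + O(n^0): log_2(8) = 3.0000. This is Case 1 of the Master Theorem (c < log_b(a), work dominated by leaves), giving O(n^3).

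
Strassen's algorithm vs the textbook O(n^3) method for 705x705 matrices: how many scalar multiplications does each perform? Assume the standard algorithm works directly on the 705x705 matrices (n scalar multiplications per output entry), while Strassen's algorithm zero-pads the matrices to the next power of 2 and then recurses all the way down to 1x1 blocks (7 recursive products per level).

Matrix multiplication for 705x705 matrices:

Strassen's algorithm requires power-of-2 dimensions. Pad 705x705 to 1024x1024 (next power of 2).

Standard algorithm: 705^3 = 350402625 multiplications
Strassen's algorithm: 7^(log2(1024)) = 7^10 = 282475249 multiplications
Savings: 350402625 - 282475249 = 67927376 multiplications

Standard: 350402625 multiplications (705^3). Strassen: 282475249 multiplications (7^10, after padding to 1024x1024). Strassen reduces 8 recursive multiplications to 7 at each level.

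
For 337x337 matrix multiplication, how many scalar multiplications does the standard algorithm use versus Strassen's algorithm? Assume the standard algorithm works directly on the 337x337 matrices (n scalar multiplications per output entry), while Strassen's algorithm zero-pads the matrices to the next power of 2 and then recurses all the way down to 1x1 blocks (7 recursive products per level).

Matrix multiplication for 337x337 matrices:

Strassen's algorithm requires power-of-2 dimensions. Pad 337x337 to 512x512 (next power of 2).

Standard algorithm: 337^3 = 38272753 multiplications
Strassen's algorithm: 7^(log2(512)) = 7^9 = 40353607 multiplications
Difference: 38272753 - 40353607 = -2080854 (Strassen uses MORE here due to padding overhead — for small or just-over-power-of-2 n, padding can outweigh the per-level savings)

Standard: 38272753 multiplications (337^3). Strassen: 40353607 multiplications (7^9, after padding to 512x512). Strassen reduces 8 recursive multiplications to 7 at each level.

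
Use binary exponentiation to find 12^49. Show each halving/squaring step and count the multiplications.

Computing 12^49 by squaring (build up from 12^1; each line after the first costs one multiplication):

12^1 = 12
12^2 = (12^1)^2 = 12^2 = 144
12^3 = 12 * 12^2 = 12 * 144 = 1728
12^6 = (12^3)^2 = 1728^2 = 2985984
12^12 = (12^6)^2 = 2985984^2 = 8916100448256
12^24 = (12^12)^2 = 8916100448256^2 = 79496847203390844133441536
12^48 = (12^24)^2 = 79496847203390844133441536^2 = 6319748715279270675921934218987893281199411530039296
12^49 = 12 * 12^48 = 12 * 6319748715279270675921934218987893281199411530039296 = 75836984583351248111063210627854719374392938360471552

Result: 75836984583351248111063210627854719374392938360471552
Multiplications needed: 7 (7 lines after 12^1)

12^49 = 75836984583351248111063210627854719374392938360471552. Using exponentiation by squaring, this requires 7 multiplications. The key idea: if the exponent is even, square the half-power; if odd, multiply by the base once.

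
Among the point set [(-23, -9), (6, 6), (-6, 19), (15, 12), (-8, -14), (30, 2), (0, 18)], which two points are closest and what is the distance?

Computing all pairwise distances among 7 points:

d((-23, -9), (6, 6)) = 32.6497
d((-23, -9), (-6, 19)) = 32.7567
d((-23, -9), (15, 12)) = 43.4166
d((-23, -9), (-8, -14)) = 15.8114
d((-23, -9), (30, 2)) = 54.1295
d((-23, -9), (0, 18)) = 35.4683
d((6, 6), (-6, 19)) = 17.6918
d((6, 6), (15, 12)) = 10.8167
d((6, 6), (-8, -14)) = 24.4131
d((6, 6), (30, 2)) = 24.3311
d((6, 6), (0, 18)) = 13.4164
d((-6, 19), (15, 12)) = 22.1359
d((-6, 19), (-8, -14)) = 33.0606
d((-6, 19), (30, 2)) = 39.8121
d((-6, 19), (0, 18)) = 6.0828 <-- minimum
d((15, 12), (-8, -14)) = 34.7131
d((15, 12), (30, 2)) = 18.0278
d((15, 12), (0, 18)) = 16.1555
d((-8, -14), (30, 2)) = 41.2311
d((-8, -14), (0, 18)) = 32.9848
d((30, 2), (0, 18)) = 34.0

Closest pair: (-6, 19) and (0, 18) with distance 6.0828

The closest pair is (-6, 19) and (0, 18) with Euclidean distance 6.0828. For 7 points, brute-force pairwise comparison is shown above. For large n, the divide-and-conquer algorithm (sort by x, recurse on halves, check the dividing strip) achieves O(n log n).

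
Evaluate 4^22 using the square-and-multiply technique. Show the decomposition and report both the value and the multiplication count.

Computing 4^22 by squaring (build up from 4^1; each line after the first costs one multiplication):

4^1 = 4
4^2 = (4^1)^2 = 4^2 = 16
4^4 = (4^2)^2 = 16^2 = 256
4^5 = 4 * 4^4 = 4 * 256 = 1024
4^10 = (4^5)^2 = 1024^2 = 1048576
4^11 = 4 * 4^10 = 4 * 1048576 = 4194304
4^22 = (4^11)^2 = 4194304^2 = 17592186044416

Result: 17592186044416
Multiplications needed: 6 (6 lines after 4^1)

4^22 = 17592186044416. Using exponentiation by squaring, this requires 6 multiplications. The key idea: if the exponent is even, square the half-power; if odd, multiply by the base once.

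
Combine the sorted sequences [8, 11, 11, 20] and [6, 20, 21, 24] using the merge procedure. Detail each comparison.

Merging process:

Compare 8 vs 6: take 6 from right. Merged: [6]
Compare 8 vs 20: take 8 from left. Merged: [6, 8]
Compare 11 vs 20: take 11 from left. Merged: [6, 8, 11]
Compare 11 vs 20: take 11 from left. Merged: [6, 8, 11, 11]
Compare 20 vs 20: take 20 from left. Merged: [6, 8, 11, 11, 20]
Append remaining from right: [20, 21, 24]. Merged: [6, 8, 11, 11, 20, 20, 21, 24]

Final merged array: [6, 8, 11, 11, 20, 20, 21, 24]
Total comparisons: 5

The merged array is [6, 8, 11, 11, 20, 20, 21, 24], requiring 5 comparisons. The merge step runs in O(n) time where n is the total number of elements.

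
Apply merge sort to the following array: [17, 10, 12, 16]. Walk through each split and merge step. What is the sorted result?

Merge sort trace:

Split: [17, 10, 12, 16] -> [17, 10] and [12, 16]
  Split: [17, 10] -> [17] and [10]
  Merge: [17] + [10] -> [10, 17]
  Split: [12, 16] -> [12] and [16]
  Merge: [12] + [16] -> [12, 16]
Merge: [10, 17] + [12, 16] -> [10, 12, 16, 17]

Final sorted array: [10, 12, 16, 17]

The merge sort proceeds by recursively splitting the array and merging sorted halves.
After all merges, the sorted array is [10, 12, 16, 17].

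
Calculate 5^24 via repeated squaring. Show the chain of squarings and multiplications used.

Computing 5^24 by squaring (build up from 5^1; each line after the first costs one multiplication):

5^1 = 5
5^2 = (5^1)^2 = 5^2 = 25
5^3 = 5 * 5^2 = 5 * 25 = 125
5^6 = (5^3)^2 = 125^2 = 15625
5^12 = (5^6)^2 = 15625^2 = 244140625
5^24 = (5^12)^2 = 244140625^2 = 59604644775390625

Result: 59604644775390625
Multiplications needed: 5 (5 lines after 5^1)

5^24 = 59604644775390625. Using exponentiation by squaring, this requires 5 multiplications. The key idea: if the exponent is even, square the half-power; if odd, multiply by the base once.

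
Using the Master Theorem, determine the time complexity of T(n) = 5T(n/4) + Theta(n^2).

Master Theorem for T(n) = 5T(n/4) + O(n^2):

a = 5, b = 4, c = 2
log_b(a) = log_4(5) = 1.1610

Case 3: c = 2 > log_4(5) = 1.1610
T(n) = O(n^2) = O(n^2)

For T(n) = 5T(n/4) + O(n^2): log_4(5) = 1.1610. This is Case 3 of the Master Theorem (c > log_b(a), work dominated by root), giving O(n^2).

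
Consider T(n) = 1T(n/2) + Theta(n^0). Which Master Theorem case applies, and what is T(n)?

Master Theorem for T(n) = 1T(n/2) + O(n^0):

a = 1, b = 2, c = 0
log_b(a) = log_2(1) = 0.0000

Case 2: c = 0 = log_2(1) = 0.0000
T(n) = O(n^0 log n) = O(log n)

For T(n) = 1T(n/2) + O(n^0): log_2(1) = 0.0000. This is Case 2 of the Master Theorem (c = log_b(a), equal work at all levels), giving O(log n).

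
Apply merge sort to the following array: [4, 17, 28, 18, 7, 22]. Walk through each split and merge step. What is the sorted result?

Merge sort trace:

Split: [4, 17, 28, 18, 7, 22] -> [4, 17, 28] and [18, 7, 22]
  Split: [4, 17, 28] -> [4] and [17, 28]
    Split: [17, 28] -> [17] and [28]
    Merge: [17] + [28] -> [17, 28]
  Merge: [4] + [17, 28] -> [4, 17, 28]
  Split: [18, 7, 22] -> [18] and [7, 22]
    Split: [7, 22] -> [7] and [22]
    Merge: [7] + [22] -> [7, 22]
  Merge: [18] + [7, 22] -> [7, 18, 22]
Merge: [4, 17, 28] + [7, 18, 22] -> [4, 7, 17, 18, 22, 28]

Final sorted array: [4, 7, 17, 18, 22, 28]

The merge sort proceeds by recursively splitting the array and merging sorted halves.
After all merges, the sorted array is [4, 7, 17, 18, 22, 28].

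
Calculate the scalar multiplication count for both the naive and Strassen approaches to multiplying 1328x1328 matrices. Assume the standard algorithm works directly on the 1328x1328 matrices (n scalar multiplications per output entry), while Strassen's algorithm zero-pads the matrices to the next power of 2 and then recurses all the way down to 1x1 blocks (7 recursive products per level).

Matrix multiplication for 1328x1328 matrices:

Strassen's algorithm requires power-of-2 dimensions. Pad 1328x1328 to 2048x2048 (next power of 2).

Standard algorithm: 1328^3 = 2342039552 multiplications
Strassen's algorithm: 7^(log2(2048)) = 7^11 = 1977326743 multiplications
Savings: 2342039552 - 1977326743 = 364712809 multiplications

Standard: 2342039552 multiplications (1328^3). Strassen: 1977326743 multiplications (7^11, after padding to 2048x2048). Strassen reduces 8 recursive multiplications to 7 at each level.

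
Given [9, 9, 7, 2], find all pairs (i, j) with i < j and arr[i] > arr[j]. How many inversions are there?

Finding inversions in [9, 9, 7, 2]:

(0, 2): arr[0]=9 > arr[2]=7
(0, 3): arr[0]=9 > arr[3]=2
(1, 2): arr[1]=9 > arr[2]=7
(1, 3): arr[1]=9 > arr[3]=2
(2, 3): arr[2]=7 > arr[3]=2

Total inversions: 5

The array has 5 inversion(s): (0,2), (0,3), (1,2), (1,3), (2,3). Each pair (i,j) satisfies i < j and arr[i] > arr[j].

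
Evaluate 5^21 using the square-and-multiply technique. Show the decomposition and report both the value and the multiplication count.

Computing 5^21 by squaring (build up from 5^1; each line after the first costs one multiplication):

5^1 = 5
5^2 = (5^1)^2 = 5^2 = 25
5^4 = (5^2)^2 = 25^2 = 625
5^5 = 5 * 5^4 = 5 * 625 = 3125
5^10 = (5^5)^2 = 3125^2 = 9765625
5^20 = (5^10)^2 = 9765625^2 = 95367431640625
5^21 = 5 * 5^20 = 5 * 95367431640625 = 476837158203125

Result: 476837158203125
Multiplications needed: 6 (6 lines after 5^1)

5^21 = 476837158203125. Using exponentiation by squaring, this requires 6 multiplications. The key idea: if the exponent is even, square the half-power; if odd, multiply by the base once.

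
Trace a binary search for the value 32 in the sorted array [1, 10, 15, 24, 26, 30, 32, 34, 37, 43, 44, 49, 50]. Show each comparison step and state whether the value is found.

Binary search for 32 in [1, 10, 15, 24, 26, 30, 32, 34, 37, 43, 44, 49, 50]:

lo=0, hi=12, mid=6, arr[mid]=32 -> Found target at index 6!

Binary search finds 32 at index 6 after 1 comparisons. The search repeatedly halves the search space by comparing with the middle element.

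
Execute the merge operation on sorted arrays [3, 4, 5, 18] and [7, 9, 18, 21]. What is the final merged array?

Merging process:

Compare 3 vs 7: take 3 from left. Merged: [3]
Compare 4 vs 7: take 4 from left. Merged: [3, 4]
Compare 5 vs 7: take 5 from left. Merged: [3, 4, 5]
Compare 18 vs 7: take 7 from right. Merged: [3, 4, 5, 7]
Compare 18 vs 9: take 9 from right. Merged: [3, 4, 5, 7, 9]
Compare 18 vs 18: take 18 from left. Merged: [3, 4, 5, 7, 9, 18]
Append remaining from right: [18, 21]. Merged: [3, 4, 5, 7, 9, 18, 18, 21]

Final merged array: [3, 4, 5, 7, 9, 18, 18, 21]
Total comparisons: 6

The merged array is [3, 4, 5, 7, 9, 18, 18, 21], requiring 6 comparisons. The merge step runs in O(n) time where n is the total number of elements.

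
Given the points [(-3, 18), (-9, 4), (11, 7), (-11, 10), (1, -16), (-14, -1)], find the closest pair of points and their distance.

Computing all pairwise distances among 6 points:

d((-3, 18), (-9, 4)) = 15.2315
d((-3, 18), (11, 7)) = 17.8045
d((-3, 18), (-11, 10)) = 11.3137
d((-3, 18), (1, -16)) = 34.2345
d((-3, 18), (-14, -1)) = 21.9545
d((-9, 4), (11, 7)) = 20.2237
d((-9, 4), (-11, 10)) = 6.3246 <-- minimum
d((-9, 4), (1, -16)) = 22.3607
d((-9, 4), (-14, -1)) = 7.0711
d((11, 7), (-11, 10)) = 22.2036
d((11, 7), (1, -16)) = 25.0799
d((11, 7), (-14, -1)) = 26.2488
d((-11, 10), (1, -16)) = 28.6356
d((-11, 10), (-14, -1)) = 11.4018
d((1, -16), (-14, -1)) = 21.2132

Closest pair: (-9, 4) and (-11, 10) with distance 6.3246

The closest pair is (-9, 4) and (-11, 10) with Euclidean distance 6.3246. For 6 points, brute-force pairwise comparison is shown above. For large n, the divide-and-conquer algorithm (sort by x, recurse on halves, check the dividing strip) achieves O(n log n).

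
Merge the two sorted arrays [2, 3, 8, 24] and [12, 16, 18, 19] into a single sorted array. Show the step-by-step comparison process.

Merging process:

Compare 2 vs 12: take 2 from left. Merged: [2]
Compare 3 vs 12: take 3 from left. Merged: [2, 3]
Compare 8 vs 12: take 8 from left. Merged: [2, 3, 8]
Compare 24 vs 12: take 12 from right. Merged: [2, 3, 8, 12]
Compare 24 vs 16: take 16 from right. Merged: [2, 3, 8, 12, 16]
Compare 24 vs 18: take 18 from right. Merged: [2, 3, 8, 12, 16, 18]
Compare 24 vs 19: take 19 from right. Merged: [2, 3, 8, 12, 16, 18, 19]
Append remaining from left: [24]. Merged: [2, 3, 8, 12, 16, 18, 19, 24]

Final merged array: [2, 3, 8, 12, 16, 18, 19, 24]
Total comparisons: 7

The merged array is [2, 3, 8, 12, 16, 18, 19, 24], requiring 7 comparisons. The merge step runs in O(n) time where n is the total number of elements.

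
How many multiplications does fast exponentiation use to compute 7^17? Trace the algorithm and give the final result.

Computing 7^17 by squaring (build up from 7^1; each line after the first costs one multiplication):

7^1 = 7
7^2 = (7^1)^2 = 7^2 = 49
7^4 = (7^2)^2 = 49^2 = 2401
7^8 = (7^4)^2 = 2401^2 = 5764801
7^16 = (7^8)^2 = 5764801^2 = 33232930569601
7^17 = 7 * 7^16 = 7 * 33232930569601 = 232630513987207

Result: 232630513987207
Multiplications needed: 5 (5 lines after 7^1)

7^17 = 232630513987207. Using exponentiation by squaring, this requires 5 multiplications. The key idea: if the exponent is even, square the half-power; if odd, multiply by the base once.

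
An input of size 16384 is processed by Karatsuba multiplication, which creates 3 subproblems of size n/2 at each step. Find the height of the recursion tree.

For divide and conquer with division factor 2:

Problem sizes at each level:
Level 0: 16384
Level 1: 8192
Level 2: 4096
Level 3: 2048
Level 4: 1024
Level 5: 512
Level 6: 256
Level 7: 128
Level 8: 64
Level 9: 32
Level 10: 16
Level 11: 8
Level 12: 4
Level 13: 2
Level 14: 1

The root is level 0 and the size-1 base case is level 14 (the tree spans levels 0 through 14, i.e. 15 levels counting the root), so the depth is the number of divisions: log_2(16384) = 14

The recursion tree depth is log_2(16384) = 14. At each level, the problem size is divided by 2, so it takes 14 divisions to reduce to a base case of size 1. The algorithm makes 3 recursive calls at each level.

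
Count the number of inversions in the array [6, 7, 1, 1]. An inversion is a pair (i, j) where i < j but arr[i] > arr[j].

Finding inversions in [6, 7, 1, 1]:

(0, 2): arr[0]=6 > arr[2]=1
(0, 3): arr[0]=6 > arr[3]=1
(1, 2): arr[1]=7 > arr[2]=1
(1, 3): arr[1]=7 > arr[3]=1

Total inversions: 4

The array has 4 inversion(s): (0,2), (0,3), (1,2), (1,3). Each pair (i,j) satisfies i < j and arr[i] > arr[j].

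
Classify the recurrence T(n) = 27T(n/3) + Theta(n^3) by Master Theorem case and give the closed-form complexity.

Master Theorem for T(n) = 27T(n/3) + O(n^3):

a = 27, b = 3, c = 3
log_b(a) = log_3(27) = 3.0000

Case 2: c = 3 = log_3(27) = 3.0000
T(n) = O(n^3 log n) = O(n^3 log n)

For T(n) = 27T(n/3) + O(n^3): log_3(27) = 3.0000. This is Case 2 of the Master Theorem (c = log_b(a), equal work at all levels), giving O(n^3 log n).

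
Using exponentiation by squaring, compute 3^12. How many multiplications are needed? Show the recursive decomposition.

Computing 3^12 by squaring (build up from 3^1; each line after the first costs one multiplication):

3^1 = 3
3^2 = (3^1)^2 = 3^2 = 9
3^3 = 3 * 3^2 = 3 * 9 = 27
3^6 = (3^3)^2 = 27^2 = 729
3^12 = (3^6)^2 = 729^2 = 531441

Result: 531441
Multiplications needed: 4 (4 lines after 3^1)

3^12 = 531441. Using exponentiation by squaring, this requires 4 multiplications. The key idea: if the exponent is even, square the half-power; if odd, multiply by the base once.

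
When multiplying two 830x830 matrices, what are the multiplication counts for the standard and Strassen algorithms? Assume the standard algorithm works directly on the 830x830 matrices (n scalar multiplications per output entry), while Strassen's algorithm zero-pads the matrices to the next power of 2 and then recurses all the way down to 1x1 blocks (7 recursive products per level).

Matrix multiplication for 830x830 matrices:

Strassen's algorithm requires power-of-2 dimensions. Pad 830x830 to 1024x1024 (next power of 2).

Standard algorithm: 830^3 = 571787000 multiplications
Strassen's algorithm: 7^(log2(1024)) = 7^10 = 282475249 multiplications
Savings: 571787000 - 282475249 = 289311751 multiplications

Standard: 571787000 multiplications (830^3). Strassen: 282475249 multiplications (7^10, after padding to 1024x1024). Strassen reduces 8 recursive multiplications to 7 at each level.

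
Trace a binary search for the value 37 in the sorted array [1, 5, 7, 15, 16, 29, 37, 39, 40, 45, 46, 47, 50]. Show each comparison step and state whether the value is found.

Binary search for 37 in [1, 5, 7, 15, 16, 29, 37, 39, 40, 45, 46, 47, 50]:

lo=0, hi=12, mid=6, arr[mid]=37 -> Found target at index 6!

Binary search finds 37 at index 6 after 1 comparisons. The search repeatedly halves the search space by comparing with the middle element.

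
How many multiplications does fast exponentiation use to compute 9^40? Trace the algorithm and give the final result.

Computing 9^40 by squaring (build up from 9^1; each line after the first costs one multiplication):

9^1 = 9
9^2 = (9^1)^2 = 9^2 = 81
9^4 = (9^2)^2 = 81^2 = 6561
9^5 = 9 * 9^4 = 9 * 6561 = 59049
9^10 = (9^5)^2 = 59049^2 = 3486784401
9^20 = (9^10)^2 = 3486784401^2 = 12157665459056928801
9^40 = (9^20)^2 = 12157665459056928801^2 = 147808829414345923316083210206383297601

Result: 147808829414345923316083210206383297601
Multiplications needed: 6 (6 lines after 9^1)

9^40 = 147808829414345923316083210206383297601. Using exponentiation by squaring, this requires 6 multiplications. The key idea: if the exponent is even, square the half-power; if odd, multiply by the base once.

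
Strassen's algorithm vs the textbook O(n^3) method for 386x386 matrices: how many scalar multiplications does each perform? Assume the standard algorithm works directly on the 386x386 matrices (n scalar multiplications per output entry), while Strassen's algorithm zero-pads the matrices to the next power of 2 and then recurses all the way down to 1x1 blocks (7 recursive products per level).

Matrix multiplication for 386x386 matrices:

Strassen's algorithm requires power-of-2 dimensions. Pad 386x386 to 512x512 (next power of 2).

Standard algorithm: 386^3 = 57512456 multiplications
Strassen's algorithm: 7^(log2(512)) = 7^9 = 40353607 multiplications
Savings: 57512456 - 40353607 = 17158849 multiplications

Standard: 57512456 multiplications (386^3). Strassen: 40353607 multiplications (7^9, after padding to 512x512). Strassen reduces 8 recursive multiplications to 7 at each level.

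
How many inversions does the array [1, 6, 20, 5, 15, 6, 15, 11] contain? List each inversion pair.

Finding inversions in [1, 6, 20, 5, 15, 6, 15, 11]:

(1, 3): arr[1]=6 > arr[3]=5
(2, 3): arr[2]=20 > arr[3]=5
(2, 4): arr[2]=20 > arr[4]=15
(2, 5): arr[2]=20 > arr[5]=6
(2, 6): arr[2]=20 > arr[6]=15
(2, 7): arr[2]=20 > arr[7]=11
(4, 5): arr[4]=15 > arr[5]=6
(4, 7): arr[4]=15 > arr[7]=11
(6, 7): arr[6]=15 > arr[7]=11

Total inversions: 9

The array has 9 inversion(s): (1,3), (2,3), (2,4), (2,5), (2,6), (2,7), (4,5), (4,7), (6,7). Each pair (i,j) satisfies i < j and arr[i] > arr[j].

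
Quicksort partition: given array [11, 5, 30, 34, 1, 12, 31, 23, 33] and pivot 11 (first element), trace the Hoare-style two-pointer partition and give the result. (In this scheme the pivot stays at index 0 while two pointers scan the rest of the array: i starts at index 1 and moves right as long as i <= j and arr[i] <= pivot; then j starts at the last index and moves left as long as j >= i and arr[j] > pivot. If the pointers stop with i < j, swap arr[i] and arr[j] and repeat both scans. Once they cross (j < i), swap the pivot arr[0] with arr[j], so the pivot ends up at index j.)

Hoare-style two-pointer partition with pivot = 11:

Initial array: [11, 5, 30, 34, 1, 12, 31, 23, 33]

Pointers start at i = 1, j = 8.
i stops at index 2 (arr[2]=30 > 11), j stops at index 4 (arr[4]=1 <= 11): swap arr[2] and arr[4], array becomes [11, 5, 1, 34, 30, 12, 31, 23, 33]
i ends at 3, j ends at 2: the pointers have crossed (j < i), so scanning stops.

Swap pivot arr[0] with arr[2] to place pivot at position 2: [1, 5, 11, 34, 30, 12, 31, 23, 33]
Pivot position: 2

After partitioning with pivot 11, the array becomes [1, 5, 11, 34, 30, 12, 31, 23, 33]. The pivot is placed at index 2. All elements to the left of the pivot are <= 11, and all elements to the right are > 11.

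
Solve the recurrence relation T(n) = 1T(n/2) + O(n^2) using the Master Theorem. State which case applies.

Master Theorem for T(n) = 1T(n/2) + O(n^2):

a = 1, b = 2, c = 2
log_b(a) = log_2(1) = 0.0000

Case 3: c = 2 > log_2(1) = 0.0000
T(n) = O(n^2) = O(n^2)

For T(n) = 1T(n/2) + O(n^2): log_2(1) = 0.0000. This is Case 3 of the Master Theorem (c > log_b(a), work dominated by root), giving O(n^2).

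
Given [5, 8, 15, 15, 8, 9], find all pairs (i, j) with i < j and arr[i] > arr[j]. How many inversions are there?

Finding inversions in [5, 8, 15, 15, 8, 9]:

(2, 4): arr[2]=15 > arr[4]=8
(2, 5): arr[2]=15 > arr[5]=9
(3, 4): arr[3]=15 > arr[4]=8
(3, 5): arr[3]=15 > arr[5]=9

Total inversions: 4

The array has 4 inversion(s): (2,4), (2,5), (3,4), (3,5). Each pair (i,j) satisfies i < j and arr[i] > arr[j].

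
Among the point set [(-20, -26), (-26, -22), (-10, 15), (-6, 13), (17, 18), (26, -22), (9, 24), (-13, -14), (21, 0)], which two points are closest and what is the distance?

Computing all pairwise distances among 9 points:

d((-20, -26), (-26, -22)) = 7.2111
d((-20, -26), (-10, 15)) = 42.2019
d((-20, -26), (-6, 13)) = 41.4367
d((-20, -26), (17, 18)) = 57.4891
d((-20, -26), (26, -22)) = 46.1736
d((-20, -26), (9, 24)) = 57.8014
d((-20, -26), (-13, -14)) = 13.8924
d((-20, -26), (21, 0)) = 48.5489
d((-26, -22), (-10, 15)) = 40.3113
d((-26, -22), (-6, 13)) = 40.3113
d((-26, -22), (17, 18)) = 58.7282
d((-26, -22), (26, -22)) = 52.0
d((-26, -22), (9, 24)) = 57.8014
d((-26, -22), (-13, -14)) = 15.2643
d((-26, -22), (21, 0)) = 51.8941
d((-10, 15), (-6, 13)) = 4.4721 <-- minimum
d((-10, 15), (17, 18)) = 27.1662
d((-10, 15), (26, -22)) = 51.6236
d((-10, 15), (9, 24)) = 21.0238
d((-10, 15), (-13, -14)) = 29.1548
d((-10, 15), (21, 0)) = 34.4384
d((-6, 13), (17, 18)) = 23.5372
d((-6, 13), (26, -22)) = 47.4236
d((-6, 13), (9, 24)) = 18.6011
d((-6, 13), (-13, -14)) = 27.8927
d((-6, 13), (21, 0)) = 29.9666
d((17, 18), (26, -22)) = 41.0
d((17, 18), (9, 24)) = 10.0
d((17, 18), (-13, -14)) = 43.8634
d((17, 18), (21, 0)) = 18.4391
d((26, -22), (9, 24)) = 49.0408
d((26, -22), (-13, -14)) = 39.8121
d((26, -22), (21, 0)) = 22.561
d((9, 24), (-13, -14)) = 43.909
d((9, 24), (21, 0)) = 26.8328
d((-13, -14), (21, 0)) = 36.7696

Closest pair: (-10, 15) and (-6, 13) with distance 4.4721

The closest pair is (-10, 15) and (-6, 13) with Euclidean distance 4.4721. For 9 points, brute-force pairwise comparison is shown above. For large n, the divide-and-conquer algorithm (sort by x, recurse on halves, check the dividing strip) achieves O(n log n).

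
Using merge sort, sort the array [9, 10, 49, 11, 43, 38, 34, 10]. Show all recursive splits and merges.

Merge sort trace:

Split: [9, 10, 49, 11, 43, 38, 34, 10] -> [9, 10, 49, 11] and [43, 38, 34, 10]
  Split: [9, 10, 49, 11] -> [9, 10] and [49, 11]
    Split: [9, 10] -> [9] and [10]
    Merge: [9] + [10] -> [9, 10]
    Split: [49, 11] -> [49] and [11]
    Merge: [49] + [11] -> [11, 49]
  Merge: [9, 10] + [11, 49] -> [9, 10, 11, 49]
  Split: [43, 38, 34, 10] -> [43, 38] and [34, 10]
    Split: [43, 38] -> [43] and [38]
    Merge: [43] + [38] -> [38, 43]
    Split: [34, 10] -> [34] and [10]
    Merge: [34] + [10] -> [10, 34]
  Merge: [38, 43] + [10, 34] -> [10, 34, 38, 43]
Merge: [9, 10, 11, 49] + [10, 34, 38, 43] -> [9, 10, 10, 11, 34, 38, 43, 49]

Final sorted array: [9, 10, 10, 11, 34, 38, 43, 49]

The merge sort proceeds by recursively splitting the array and merging sorted halves.
After all merges, the sorted array is [9, 10, 10, 11, 34, 38, 43, 49].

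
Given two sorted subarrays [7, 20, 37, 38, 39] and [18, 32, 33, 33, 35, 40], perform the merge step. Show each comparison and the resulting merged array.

Merging process:

Compare 7 vs 18: take 7 from left. Merged: [7]
Compare 20 vs 18: take 18 from right. Merged: [7, 18]
Compare 20 vs 32: take 20 from left. Merged: [7, 18, 20]
Compare 37 vs 32: take 32 from right. Merged: [7, 18, 20, 32]
Compare 37 vs 33: take 33 from right. Merged: [7, 18, 20, 32, 33]
Compare 37 vs 33: take 33 from right. Merged: [7, 18, 20, 32, 33, 33]
Compare 37 vs 35: take 35 from right. Merged: [7, 18, 20, 32, 33, 33, 35]
Compare 37 vs 40: take 37 from left. Merged: [7, 18, 20, 32, 33, 33, 35, 37]
Compare 38 vs 40: take 38 from left. Merged: [7, 18, 20, 32, 33, 33, 35, 37, 38]
Compare 39 vs 40: take 39 from left. Merged: [7, 18, 20, 32, 33, 33, 35, 37, 38, 39]
Append remaining from right: [40]. Merged: [7, 18, 20, 32, 33, 33, 35, 37, 38, 39, 40]

Final merged array: [7, 18, 20, 32, 33, 33, 35, 37, 38, 39, 40]
Total comparisons: 10

The merged array is [7, 18, 20, 32, 33, 33, 35, 37, 38, 39, 40], requiring 10 comparisons. The merge step runs in O(n) time where n is the total number of elements.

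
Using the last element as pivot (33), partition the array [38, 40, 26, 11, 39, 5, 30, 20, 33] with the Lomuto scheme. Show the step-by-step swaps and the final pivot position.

Lomuto partition with pivot = 33:

Initial array: [38, 40, 26, 11, 39, 5, 30, 20, 33]

arr[0]=38 > 33: no swap
arr[1]=40 > 33: no swap
arr[2]=26 <= 33: swap with position 0, array becomes [26, 40, 38, 11, 39, 5, 30, 20, 33]
arr[3]=11 <= 33: swap with position 1, array becomes [26, 11, 38, 40, 39, 5, 30, 20, 33]
arr[4]=39 > 33: no swap
arr[5]=5 <= 33: swap with position 2, array becomes [26, 11, 5, 40, 39, 38, 30, 20, 33]
arr[6]=30 <= 33: swap with position 3, array becomes [26, 11, 5, 30, 39, 38, 40, 20, 33]
arr[7]=20 <= 33: swap with position 4, array becomes [26, 11, 5, 30, 20, 38, 40, 39, 33]

Place pivot at position 5: [26, 11, 5, 30, 20, 33, 40, 39, 38]
Pivot position: 5

After partitioning with pivot 33, the array becomes [26, 11, 5, 30, 20, 33, 40, 39, 38]. The pivot is placed at index 5. All elements to the left of the pivot are <= 33, and all elements to the right are > 33.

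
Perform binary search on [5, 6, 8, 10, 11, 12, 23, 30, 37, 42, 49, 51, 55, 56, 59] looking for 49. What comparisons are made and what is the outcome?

Binary search for 49 in [5, 6, 8, 10, 11, 12, 23, 30, 37, 42, 49, 51, 55, 56, 59]:

lo=0, hi=14, mid=7, arr[mid]=30 -> 30 < 49, search right half
lo=8, hi=14, mid=11, arr[mid]=51 -> 51 > 49, search left half
lo=8, hi=10, mid=9, arr[mid]=42 -> 42 < 49, search right half
lo=10, hi=10, mid=10, arr[mid]=49 -> Found target at index 10!

Binary search finds 49 at index 10 after 4 comparisons. The search repeatedly halves the search space by comparing with the middle element.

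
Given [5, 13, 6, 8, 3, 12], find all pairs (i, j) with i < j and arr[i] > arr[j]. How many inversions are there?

Finding inversions in [5, 13, 6, 8, 3, 12]:

(0, 4): arr[0]=5 > arr[4]=3
(1, 2): arr[1]=13 > arr[2]=6
(1, 3): arr[1]=13 > arr[3]=8
(1, 4): arr[1]=13 > arr[4]=3
(1, 5): arr[1]=13 > arr[5]=12
(2, 4): arr[2]=6 > arr[4]=3
(3, 4): arr[3]=8 > arr[4]=3

Total inversions: 7

The array has 7 inversion(s): (0,4), (1,2), (1,3), (1,4), (1,5), (2,4), (3,4). Each pair (i,j) satisfies i < j and arr[i] > arr[j].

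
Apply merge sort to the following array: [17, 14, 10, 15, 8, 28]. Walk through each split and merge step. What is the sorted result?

Merge sort trace:

Split: [17, 14, 10, 15, 8, 28] -> [17, 14, 10] and [15, 8, 28]
  Split: [17, 14, 10] -> [17] and [14, 10]
    Split: [14, 10] -> [14] and [10]
    Merge: [14] + [10] -> [10, 14]
  Merge: [17] + [10, 14] -> [10, 14, 17]
  Split: [15, 8, 28] -> [15] and [8, 28]
    Split: [8, 28] -> [8] and [28]
    Merge: [8] + [28] -> [8, 28]
  Merge: [15] + [8, 28] -> [8, 15, 28]
Merge: [10, 14, 17] + [8, 15, 28] -> [8, 10, 14, 15, 17, 28]

Final sorted array: [8, 10, 14, 15, 17, 28]

The merge sort proceeds by recursively splitting the array and merging sorted halves.
After all merges, the sorted array is [8, 10, 14, 15, 17, 28].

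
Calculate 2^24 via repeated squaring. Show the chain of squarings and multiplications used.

Computing 2^24 by squaring (build up from 2^1; each line after the first costs one multiplication):

2^1 = 2
2^2 = (2^1)^2 = 2^2 = 4
2^3 = 2 * 2^2 = 2 * 4 = 8
2^6 = (2^3)^2 = 8^2 = 64
2^12 = (2^6)^2 = 64^2 = 4096
2^24 = (2^12)^2 = 4096^2 = 16777216

Result: 16777216
Multiplications needed: 5 (5 lines after 2^1)

2^24 = 16777216. Using exponentiation by squaring, this requires 5 multiplications. The key idea: if the exponent is even, square the half-power; if odd, multiply by the base once.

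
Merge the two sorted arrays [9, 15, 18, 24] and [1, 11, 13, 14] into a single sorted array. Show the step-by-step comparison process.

Merging process:

Compare 9 vs 1: take 1 from right. Merged: [1]
Compare 9 vs 11: take 9 from left. Merged: [1, 9]
Compare 15 vs 11: take 11 from right. Merged: [1, 9, 11]
Compare 15 vs 13: take 13 from right. Merged: [1, 9, 11, 13]
Compare 15 vs 14: take 14 from right. Merged: [1, 9, 11, 13, 14]
Append remaining from left: [15, 18, 24]. Merged: [1, 9, 11, 13, 14, 15, 18, 24]

Final merged array: [1, 9, 11, 13, 14, 15, 18, 24]
Total comparisons: 5

The merged array is [1, 9, 11, 13, 14, 15, 18, 24], requiring 5 comparisons. The merge step runs in O(n) time where n is the total number of elements.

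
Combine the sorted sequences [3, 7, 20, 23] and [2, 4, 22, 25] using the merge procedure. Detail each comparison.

Merging process:

Compare 3 vs 2: take 2 from right. Merged: [2]
Compare 3 vs 4: take 3 from left. Merged: [2, 3]
Compare 7 vs 4: take 4 from right. Merged: [2, 3, 4]
Compare 7 vs 22: take 7 from left. Merged: [2, 3, 4, 7]
Compare 20 vs 22: take 20 from left. Merged: [2, 3, 4, 7, 20]
Compare 23 vs 22: take 22 from right. Merged: [2, 3, 4, 7, 20, 22]
Compare 23 vs 25: take 23 from left. Merged: [2, 3, 4, 7, 20, 22, 23]
Append remaining from right: [25]. Merged: [2, 3, 4, 7, 20, 22, 23, 25]

Final merged array: [2, 3, 4, 7, 20, 22, 23, 25]
Total comparisons: 7

The merged array is [2, 3, 4, 7, 20, 22, 23, 25], requiring 7 comparisons. The merge step runs in O(n) time where n is the total number of elements.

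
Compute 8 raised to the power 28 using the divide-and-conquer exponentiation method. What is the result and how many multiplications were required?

Computing 8^28 by squaring (build up from 8^1; each line after the first costs one multiplication):

8^1 = 8
8^2 = (8^1)^2 = 8^2 = 64
8^3 = 8 * 8^2 = 8 * 64 = 512
8^6 = (8^3)^2 = 512^2 = 262144
8^7 = 8 * 8^6 = 8 * 262144 = 2097152
8^14 = (8^7)^2 = 2097152^2 = 4398046511104
8^28 = (8^14)^2 = 4398046511104^2 = 19342813113834066795298816

Result: 19342813113834066795298816
Multiplications needed: 6 (6 lines after 8^1)

8^28 = 19342813113834066795298816. Using exponentiation by squaring, this requires 6 multiplications. The key idea: if the exponent is even, square the half-power; if odd, multiply by the base once.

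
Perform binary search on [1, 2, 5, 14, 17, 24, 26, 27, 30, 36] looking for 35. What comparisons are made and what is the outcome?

Binary search for 35 in [1, 2, 5, 14, 17, 24, 26, 27, 30, 36]:

lo=0, hi=9, mid=4, arr[mid]=17 -> 17 < 35, search right half
lo=5, hi=9, mid=7, arr[mid]=27 -> 27 < 35, search right half
lo=8, hi=9, mid=8, arr[mid]=30 -> 30 < 35, search right half
lo=9, hi=9, mid=9, arr[mid]=36 -> 36 > 35, search left half
lo=9 > hi=8, target 35 not found

Binary search determines that 35 is not in the array after 4 comparisons. The search space was exhausted without finding the target.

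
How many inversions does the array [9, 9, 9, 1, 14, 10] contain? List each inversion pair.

Finding inversions in [9, 9, 9, 1, 14, 10]:

(0, 3): arr[0]=9 > arr[3]=1
(1, 3): arr[1]=9 > arr[3]=1
(2, 3): arr[2]=9 > arr[3]=1
(4, 5): arr[4]=14 > arr[5]=10

Total inversions: 4

The array has 4 inversion(s): (0,3), (1,3), (2,3), (4,5). Each pair (i,j) satisfies i < j and arr[i] > arr[j].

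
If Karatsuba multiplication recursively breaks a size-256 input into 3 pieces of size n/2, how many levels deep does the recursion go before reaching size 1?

For divide and conquer with division factor 2:

Problem sizes at each level:
Level 0: 256
Level 1: 128
Level 2: 64
Level 3: 32
Level 4: 16
Level 5: 8
Level 6: 4
Level 7: 2
Level 8: 1

The root is level 0 and the size-1 base case is level 8 (the tree spans levels 0 through 8, i.e. 9 levels counting the root), so the depth is the number of divisions: log_2(256) = 8

The recursion tree depth is log_2(256) = 8. At each level, the problem size is divided by 2, so it takes 8 divisions to reduce to a base case of size 1. The algorithm makes 3 recursive calls at each level.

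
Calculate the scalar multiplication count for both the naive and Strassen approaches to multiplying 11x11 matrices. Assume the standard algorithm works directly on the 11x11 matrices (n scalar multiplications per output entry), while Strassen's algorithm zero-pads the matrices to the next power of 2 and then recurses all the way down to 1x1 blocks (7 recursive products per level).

Matrix multiplication for 11x11 matrices:

Strassen's algorithm requires power-of-2 dimensions. Pad 11x11 to 16x16 (next power of 2).

Standard algorithm: 11^3 = 1331 multiplications
Strassen's algorithm: 7^(log2(16)) = 7^4 = 2401 multiplications
Difference: 1331 - 2401 = -1070 (Strassen uses MORE here due to padding overhead — for small or just-over-power-of-2 n, padding can outweigh the per-level savings)

Standard: 1331 multiplications (11^3). Strassen: 2401 multiplications (7^4, after padding to 16x16). Strassen reduces 8 recursive multiplications to 7 at each level.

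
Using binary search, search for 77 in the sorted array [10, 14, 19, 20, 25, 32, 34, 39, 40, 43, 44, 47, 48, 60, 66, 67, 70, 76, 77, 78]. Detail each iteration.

Binary search for 77 in [10, 14, 19, 20, 25, 32, 34, 39, 40, 43, 44, 47, 48, 60, 66, 67, 70, 76, 77, 78]:

lo=0, hi=19, mid=9, arr[mid]=43 -> 43 < 77, search right half
lo=10, hi=19, mid=14, arr[mid]=66 -> 66 < 77, search right half
lo=15, hi=19, mid=17, arr[mid]=76 -> 76 < 77, search right half
lo=18, hi=19, mid=18, arr[mid]=77 -> Found target at index 18!

Binary search finds 77 at index 18 after 4 comparisons. The search repeatedly halves the search space by comparing with the middle element.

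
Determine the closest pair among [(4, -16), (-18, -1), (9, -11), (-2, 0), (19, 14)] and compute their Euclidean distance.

Computing all pairwise distances among 5 points:

d((4, -16), (-18, -1)) = 26.6271
d((4, -16), (9, -11)) = 7.0711 <-- minimum
d((4, -16), (-2, 0)) = 17.088
d((4, -16), (19, 14)) = 33.541
d((-18, -1), (9, -11)) = 28.7924
d((-18, -1), (-2, 0)) = 16.0312
d((-18, -1), (19, 14)) = 39.9249
d((9, -11), (-2, 0)) = 15.5563
d((9, -11), (19, 14)) = 26.9258
d((-2, 0), (19, 14)) = 25.2389

Closest pair: (4, -16) and (9, -11) with distance 7.0711

The closest pair is (4, -16) and (9, -11) with Euclidean distance 7.0711. For 5 points, brute-force pairwise comparison is shown above. For large n, the divide-and-conquer algorithm (sort by x, recurse on halves, check the dividing strip) achieves O(n log n).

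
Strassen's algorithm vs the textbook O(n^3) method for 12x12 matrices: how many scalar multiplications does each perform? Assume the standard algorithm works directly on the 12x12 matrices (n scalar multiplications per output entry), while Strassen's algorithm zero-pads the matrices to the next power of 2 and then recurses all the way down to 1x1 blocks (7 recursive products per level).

Matrix multiplication for 12x12 matrices:

Strassen's algorithm requires power-of-2 dimensions. Pad 12x12 to 16x16 (next power of 2).

Standard algorithm: 12^3 = 1728 multiplications
Strassen's algorithm: 7^(log2(16)) = 7^4 = 2401 multiplications
Difference: 1728 - 2401 = -673 (Strassen uses MORE here due to padding overhead — for small or just-over-power-of-2 n, padding can outweigh the per-level savings)

Standard: 1728 multiplications (12^3). Strassen: 2401 multiplications (7^4, after padding to 16x16). Strassen reduces 8 recursive multiplications to 7 at each level.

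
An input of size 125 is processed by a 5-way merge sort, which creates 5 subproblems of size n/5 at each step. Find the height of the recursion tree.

For divide and conquer with division factor 5:

Problem sizes at each level:
Level 0: 125
Level 1: 25
Level 2: 5
Level 3: 1

The root is level 0 and the size-1 base case is level 3 (the tree spans levels 0 through 3, i.e. 4 levels counting the root), so the depth is the number of divisions: log_5(125) = 3

The recursion tree depth is log_5(125) = 3. At each level, the problem size is divided by 5, so it takes 3 divisions to reduce to a base case of size 1. The algorithm makes 5 recursive calls at each level.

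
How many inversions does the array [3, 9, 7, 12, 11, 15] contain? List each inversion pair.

Finding inversions in [3, 9, 7, 12, 11, 15]:

(1, 2): arr[1]=9 > arr[2]=7
(3, 4): arr[3]=12 > arr[4]=11

Total inversions: 2

The array has 2 inversion(s): (1,2), (3,4). Each pair (i,j) satisfies i < j and arr[i] > arr[j].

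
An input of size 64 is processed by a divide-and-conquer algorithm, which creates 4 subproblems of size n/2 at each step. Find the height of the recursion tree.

For divide and conquer with division factor 2:

Problem sizes at each level:
Level 0: 64
Level 1: 32
Level 2: 16
Level 3: 8
Level 4: 4
Level 5: 2
Level 6: 1

The root is level 0 and the size-1 base case is level 6 (the tree spans levels 0 through 6, i.e. 7 levels counting the root), so the depth is the number of divisions: log_2(64) = 6

The recursion tree depth is log_2(64) = 6. At each level, the problem size is divided by 2, so it takes 6 divisions to reduce to a base case of size 1. The algorithm makes 4 recursive calls at each level.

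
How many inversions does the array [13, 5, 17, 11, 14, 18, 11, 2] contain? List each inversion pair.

Finding inversions in [13, 5, 17, 11, 14, 18, 11, 2]:

(0, 1): arr[0]=13 > arr[1]=5
(0, 3): arr[0]=13 > arr[3]=11
(0, 6): arr[0]=13 > arr[6]=11
(0, 7): arr[0]=13 > arr[7]=2
(1, 7): arr[1]=5 > arr[7]=2
(2, 3): arr[2]=17 > arr[3]=11
(2, 4): arr[2]=17 > arr[4]=14
(2, 6): arr[2]=17 > arr[6]=11
(2, 7): arr[2]=17 > arr[7]=2
(3, 7): arr[3]=11 > arr[7]=2
(4, 6): arr[4]=14 > arr[6]=11
(4, 7): arr[4]=14 > arr[7]=2
(5, 6): arr[5]=18 > arr[6]=11
(5, 7): arr[5]=18 > arr[7]=2
(6, 7): arr[6]=11 > arr[7]=2

Total inversions: 15

The array has 15 inversion(s): (0,1), (0,3), (0,6), (0,7), (1,7), (2,3), (2,4), (2,6), (2,7), (3,7), (4,6), (4,7), (5,6), (5,7), (6,7). Each pair (i,j) satisfies i < j and arr[i] > arr[j].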